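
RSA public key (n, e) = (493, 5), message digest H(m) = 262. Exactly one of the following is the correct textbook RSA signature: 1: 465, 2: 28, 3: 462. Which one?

1

Candidate 1: Squares mod 493: 465^1≡465, 465^2≡291, 465^4≡378; 5 = 4 + 1, so 465^5 ≡ 378·465 ≡ 262 (mod 493)
  → matches H(m) = 262
Candidate 2: Squares mod 493: 28^1≡28, 28^2≡291, 28^4≡378; 5 = 4 + 1, so 28^5 ≡ 378·28 ≡ 231 (mod 493)
Candidate 3: Squares mod 493: 462^1≡462, 462^2≡468, 462^4≡132; 5 = 4 + 1, so 462^5 ≡ 132·462 ≡ 345 (mod 493)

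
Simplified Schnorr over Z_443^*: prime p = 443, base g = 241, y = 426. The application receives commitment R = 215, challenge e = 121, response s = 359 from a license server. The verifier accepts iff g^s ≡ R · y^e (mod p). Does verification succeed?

g^s mod p:
241^359 mod 443 = 413
R · y^e mod p:
426^121 mod 443 = 278
215·278 = 59770 ≡ 408 (mod 443)
413 ≠ 408; the check fails.

fails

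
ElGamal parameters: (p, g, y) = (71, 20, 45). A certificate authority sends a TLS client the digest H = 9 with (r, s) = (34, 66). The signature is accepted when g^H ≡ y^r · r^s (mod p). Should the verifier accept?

reject

Left side g^H mod p:
20^2 = 400 ≡ 45
20^4 ≡ 45^2 = 2025 ≡ 37
20^8 ≡ 37^2 = 1369 ≡ 20
9 = 8 + 1, so 20^9 ≡ 20·20 ≡ 45 (mod 71)
Right side y^r · r^s mod p:
45^2 = 2025 ≡ 37
45^4 ≡ 37^2 = 1369 ≡ 20
45^8 ≡ 20^2 = 400 ≡ 45
45^16 ≡ 45^2 = 2025 ≡ 37
45^32 ≡ 37^2 = 1369 ≡ 20
34 = 32 + 2, so 45^34 ≡ 20·37 ≡ 30 (mod 71)
34^2 = 1156 ≡ 20
34^4 ≡ 20^2 = 400 ≡ 45
34^8 ≡ 45^2 = 2025 ≡ 37
34^16 ≡ 37^2 = 1369 ≡ 20
34^32 ≡ 20^2 = 400 ≡ 45
34^64 ≡ 45^2 = 2025 ≡ 37
66 = 64 + 2, so 34^66 ≡ 37·20 ≡ 30 (mod 71)
30·30 = 900 ≡ 48 (mod 71)
45 ≠ 48, so verification fails.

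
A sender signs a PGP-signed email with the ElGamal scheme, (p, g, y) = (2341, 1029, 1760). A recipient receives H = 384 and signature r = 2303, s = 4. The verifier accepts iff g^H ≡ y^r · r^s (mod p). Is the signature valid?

invalid

Left side g^H mod p:
1029^2 = 1058841 ≡ 709
1029^4 ≡ 709^2 = 502681 ≡ 1707
1029^8 ≡ 1707^2 = 2913849 ≡ 1645
1029^16 ≡ 1645^2 = 2706025 ≡ 2170
1029^32 ≡ 2170^2 = 4708900 ≡ 1149
1029^64 ≡ 1149^2 = 1320201 ≡ 2218
1029^128 ≡ 2218^2 = 4919524 ≡ 1083
1029^256 ≡ 1083^2 = 1172889 ≡ 48
384 = 256 + 128, so 1029^384 ≡ 48·1083 ≡ 482 (mod 2341)
Right side y^r · r^s mod p:
1760^2 = 3097600 ≡ 457
1760^4 ≡ 457^2 = 208849 ≡ 500
1760^8 ≡ 500^2 = 250000 ≡ 1854
1760^16 ≡ 1854^2 = 3437316 ≡ 728
1760^32 ≡ 728^2 = 529984 ≡ 918
1760^64 ≡ 918^2 = 842724 ≡ 2305
1760^128 ≡ 2305^2 = 5313025 ≡ 1296
1760^256 ≡ 1296^2 = 1679616 ≡ 1119
1760^512 ≡ 1119^2 = 1252161 ≡ 2067
1760^1024 ≡ 2067^2 = 4272489 ≡ 164
1760^2048 ≡ 164^2 = 26896 ≡ 1145
2303 = 2048 + 128 + 64 + 32 + 16 + 8 + 4 + 2 + 1, so 1760^2303 ≡ 1145·1296·2305·918·728·1854·500·457·1760 ≡ 309 (mod 2341)
2303^2 = 5303809 ≡ 1444
2303^4 ≡ 1444^2 = 2085136 ≡ 1646
309·1646 = 508614 ≡ 617 (mod 2341)
482 ≠ 617, so verification fails.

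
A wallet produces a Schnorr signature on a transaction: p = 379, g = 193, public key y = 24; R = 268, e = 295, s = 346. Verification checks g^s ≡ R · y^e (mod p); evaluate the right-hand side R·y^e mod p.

61

24^2 = 576 ≡ 197
24^4 ≡ 197^2 = 38809 ≡ 151
24^8 ≡ 151^2 = 22801 ≡ 61
24^16 ≡ 61^2 = 3721 ≡ 310
24^32 ≡ 310^2 = 96100 ≡ 213
24^64 ≡ 213^2 = 45369 ≡ 268
24^128 ≡ 268^2 = 71824 ≡ 193
24^256 ≡ 193^2 = 37249 ≡ 107
295 = 256 + 32 + 4 + 2 + 1, so 24^295 ≡ 107·213·151·197·24 ≡ 177 (mod 379)
R · y^e ≡ 268·177 = 47436 ≡ 61 (mod 379)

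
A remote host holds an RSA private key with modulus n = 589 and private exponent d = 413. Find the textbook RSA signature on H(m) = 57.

285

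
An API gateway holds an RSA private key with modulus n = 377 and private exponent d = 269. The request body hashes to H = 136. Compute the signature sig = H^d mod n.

54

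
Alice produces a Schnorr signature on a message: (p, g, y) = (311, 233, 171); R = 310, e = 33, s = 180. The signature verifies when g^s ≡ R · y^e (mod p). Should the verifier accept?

accept

g^s mod p:
233^2 = 54289 ≡ 175
233^4 ≡ 175^2 = 30625 ≡ 147
233^8 ≡ 147^2 = 21609 ≡ 150
233^16 ≡ 150^2 = 22500 ≡ 108
233^32 ≡ 108^2 = 11664 ≡ 157
233^64 ≡ 157^2 = 24649 ≡ 80
233^128 ≡ 80^2 = 6400 ≡ 180
180 = 128 + 32 + 16 + 4, so 233^180 ≡ 180·157·108·147 ≡ 7 (mod 311)
R · y^e mod p:
171^2 = 29241 ≡ 7
171^4 ≡ 7^2 = 49
171^8 ≡ 49^2 = 2401 ≡ 224
171^16 ≡ 224^2 = 50176 ≡ 105
171^32 ≡ 105^2 = 11025 ≡ 140
33 = 32 + 1, so 171^33 ≡ 140·171 ≡ 304 (mod 311)
310·304 = 94240 ≡ 7 (mod 311)
7 ≡ 7 (mod 311); signature holds.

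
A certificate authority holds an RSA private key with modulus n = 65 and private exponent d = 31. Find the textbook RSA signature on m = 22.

m^2 ≡ 22^2 = 484 ≡ 29
m^4 ≡ 29^2 = 841 ≡ 61
m^8 ≡ 61^2 = 3721 ≡ 16
m^16 ≡ 16^2 = 256 ≡ 61
31 = 16 + 8 + 4 + 2 + 1, so m^31 ≡ 61·16·61·29·22 ≡ 48 (mod 65)

48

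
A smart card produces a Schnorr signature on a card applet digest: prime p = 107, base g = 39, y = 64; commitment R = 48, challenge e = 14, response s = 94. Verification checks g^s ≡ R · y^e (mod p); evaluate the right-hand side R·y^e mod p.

53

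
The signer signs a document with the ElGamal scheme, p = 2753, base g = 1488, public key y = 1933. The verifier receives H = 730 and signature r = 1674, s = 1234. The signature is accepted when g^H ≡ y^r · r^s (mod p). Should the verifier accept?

accept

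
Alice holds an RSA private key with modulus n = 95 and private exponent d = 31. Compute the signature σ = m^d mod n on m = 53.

m^31 mod 95 = 67

67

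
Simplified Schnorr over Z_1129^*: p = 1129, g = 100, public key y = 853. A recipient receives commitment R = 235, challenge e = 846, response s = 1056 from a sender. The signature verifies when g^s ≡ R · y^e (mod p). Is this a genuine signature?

genuine

g^s mod p:
100^2 = 10000 ≡ 968
100^4 ≡ 968^2 = 937024 ≡ 1083
100^8 ≡ 1083^2 = 1172889 ≡ 987
100^16 ≡ 987^2 = 974169 ≡ 971
100^32 ≡ 971^2 = 942841 ≡ 126
100^64 ≡ 126^2 = 15876 ≡ 70
100^128 ≡ 70^2 = 4900 ≡ 384
100^256 ≡ 384^2 = 147456 ≡ 686
100^512 ≡ 686^2 = 470596 ≡ 932
100^1024 ≡ 932^2 = 868624 ≡ 423
1056 = 1024 + 32, so 100^1056 ≡ 423·126 ≡ 235 (mod 1129)
R · y^e mod p:
853^2 = 727609 ≡ 533
853^4 ≡ 533^2 = 284089 ≡ 710
853^8 ≡ 710^2 = 504100 ≡ 566
853^16 ≡ 566^2 = 320356 ≡ 849
853^32 ≡ 849^2 = 720801 ≡ 499
853^64 ≡ 499^2 = 249001 ≡ 621
853^128 ≡ 621^2 = 385641 ≡ 652
853^256 ≡ 652^2 = 425104 ≡ 600
853^512 ≡ 600^2 = 360000 ≡ 978
846 = 512 + 256 + 64 + 8 + 4 + 2, so 853^846 ≡ 978·600·621·566·710·533 ≡ 1 (mod 1129)
235·1 = 235 ≡ 235 (mod 1129)
235 ≡ 235 (mod 1129); signature holds.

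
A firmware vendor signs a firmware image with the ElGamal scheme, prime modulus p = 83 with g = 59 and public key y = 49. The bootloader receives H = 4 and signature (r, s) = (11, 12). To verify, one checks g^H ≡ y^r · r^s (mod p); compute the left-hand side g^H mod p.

59^4 mod 83 = 25

25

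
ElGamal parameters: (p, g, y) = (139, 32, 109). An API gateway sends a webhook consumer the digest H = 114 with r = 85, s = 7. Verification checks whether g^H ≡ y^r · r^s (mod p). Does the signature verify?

Left side g^H mod p:
32^2 = 1024 ≡ 51
32^4 ≡ 51^2 = 2601 ≡ 99
32^8 ≡ 99^2 = 9801 ≡ 71
32^16 ≡ 71^2 = 5041 ≡ 37
32^32 ≡ 37^2 = 1369 ≡ 118
32^64 ≡ 118^2 = 13924 ≡ 24
114 = 64 + 32 + 16 + 2, so 32^114 ≡ 24·118·37·51 ≡ 129 (mod 139)
Right side y^r · r^s mod p:
109^2 = 11881 ≡ 66
109^4 ≡ 66^2 = 4356 ≡ 47
109^8 ≡ 47^2 = 2209 ≡ 124
109^16 ≡ 124^2 = 15376 ≡ 86
109^32 ≡ 86^2 = 7396 ≡ 29
109^64 ≡ 29^2 = 841 ≡ 7
85 = 64 + 16 + 4 + 1, so 109^85 ≡ 7·86·47·109 ≡ 53 (mod 139)
85^2 = 7225 ≡ 136
85^4 ≡ 136^2 = 18496 ≡ 9
7 = 4 + 2 + 1, so 85^7 ≡ 9·136·85 ≡ 68 (mod 139)
53·68 = 3604 ≡ 129 (mod 139)
129 ≡ 129 (mod 139), so the signature is genuine.

verifies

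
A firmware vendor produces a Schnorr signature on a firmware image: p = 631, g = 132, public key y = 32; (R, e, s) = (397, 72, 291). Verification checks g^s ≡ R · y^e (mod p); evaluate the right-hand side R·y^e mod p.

32^2 = 1024 ≡ 393
32^4 ≡ 393^2 = 154449 ≡ 485
32^8 ≡ 485^2 = 235225 ≡ 493
32^16 ≡ 493^2 = 243049 ≡ 114
32^32 ≡ 114^2 = 12996 ≡ 376
32^64 ≡ 376^2 = 141376 ≡ 32
72 = 64 + 8, so 32^72 ≡ 32·493 ≡ 1 (mod 631)
R · y^e ≡ 397·1 = 397 ≡ 397 (mod 631)

397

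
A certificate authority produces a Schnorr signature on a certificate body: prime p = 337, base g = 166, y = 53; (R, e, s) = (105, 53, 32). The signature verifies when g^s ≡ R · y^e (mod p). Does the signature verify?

verifies

g^s mod p:
Squares mod 337: 166^1≡166, 166^2≡259, 166^4≡18, 166^8≡324, 166^16≡169, 166^32≡253
166^32 ≡ 253 (mod 337)
R · y^e mod p:
Squares mod 337: 53^1≡53, 53^2≡113, 53^4≡300, 53^8≡21, 53^16≡104, 53^32≡32
53 = 32 + 16 + 4 + 1, so 53^53 ≡ 32·104·300·53 ≡ 134 (mod 337)
105·134 = 14070 ≡ 253 (mod 337)
253 ≡ 253 (mod 337); signature holds.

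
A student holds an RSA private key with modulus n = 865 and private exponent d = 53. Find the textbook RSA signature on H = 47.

H^2 ≡ 47^2 = 2209 ≡ 479
H^4 ≡ 479^2 = 229441 ≡ 216
H^8 ≡ 216^2 = 46656 ≡ 811
H^16 ≡ 811^2 = 657721 ≡ 321
H^32 ≡ 321^2 = 103041 ≡ 106
53 = 32 + 16 + 4 + 1, so H^53 ≡ 106·321·216·47 ≡ 257 (mod 865)

257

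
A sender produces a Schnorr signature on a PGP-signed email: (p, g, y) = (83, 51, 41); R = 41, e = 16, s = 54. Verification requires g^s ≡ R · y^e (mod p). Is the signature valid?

valid

g^s mod p:
51^54 mod 83 = 11
R · y^e mod p:
41^16 mod 83 = 61
41·61 = 2501 ≡ 11 (mod 83)
11 ≡ 11 (mod 83); signature holds.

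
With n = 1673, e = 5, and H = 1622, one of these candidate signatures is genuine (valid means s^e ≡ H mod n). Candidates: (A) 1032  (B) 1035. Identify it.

A

Candidate A: 1032^5 mod 1673 = 1622
  → matches H = 1622
Candidate B: 1035^5 mod 1673 = 1665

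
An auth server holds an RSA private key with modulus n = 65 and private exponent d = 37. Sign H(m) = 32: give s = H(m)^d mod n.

Squares mod 65: (H(m))^1≡32, (H(m))^2≡49, (H(m))^4≡61, (H(m))^8≡16, (H(m))^16≡61, (H(m))^32≡16
37 = 32 + 4 + 1, so (H(m))^37 ≡ 16·61·32 ≡ 32 (mod 65)

32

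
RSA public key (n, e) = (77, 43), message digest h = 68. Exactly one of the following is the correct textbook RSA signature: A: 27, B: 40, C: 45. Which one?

B

Candidate A: Squares mod 77: 27^1≡27, 27^2≡36, 27^4≡64, 27^8≡15, 27^16≡71, 27^32≡36; 43 = 32 + 8 + 2 + 1, so 27^43 ≡ 36·15·36·27 ≡ 48 (mod 77)
Candidate B: Squares mod 77: 40^1≡40, 40^2≡60, 40^4≡58, 40^8≡53, 40^16≡37, 40^32≡60; 43 = 32 + 8 + 2 + 1, so 40^43 ≡ 60·53·60·40 ≡ 68 (mod 77)
  → matches h = 68
Candidate C: Squares mod 77: 45^1≡45, 45^2≡23, 45^4≡67, 45^8≡23, 45^16≡67, 45^32≡23; 43 = 32 + 8 + 2 + 1, so 45^43 ≡ 23·23·23·45 ≡ 45 (mod 77)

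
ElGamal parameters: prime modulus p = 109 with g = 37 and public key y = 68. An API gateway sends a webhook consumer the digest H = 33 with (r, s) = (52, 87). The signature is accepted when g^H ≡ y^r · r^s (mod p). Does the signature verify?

does not verify

Left side g^H mod p:
37^2 = 1369 ≡ 61
37^4 ≡ 61^2 = 3721 ≡ 15
37^8 ≡ 15^2 = 225 ≡ 7
37^16 ≡ 7^2 = 49
37^32 ≡ 49^2 = 2401 ≡ 3
33 = 32 + 1, so 37^33 ≡ 3·37 ≡ 2 (mod 109)
Right side y^r · r^s mod p:
68^2 = 4624 ≡ 46
68^4 ≡ 46^2 = 2116 ≡ 45
68^8 ≡ 45^2 = 2025 ≡ 63
68^16 ≡ 63^2 = 3969 ≡ 45
68^32 ≡ 45^2 = 2025 ≡ 63
52 = 32 + 16 + 4, so 68^52 ≡ 63·45·45 ≡ 45 (mod 109)
52^2 = 2704 ≡ 88
52^4 ≡ 88^2 = 7744 ≡ 5
52^8 ≡ 5^2 = 25
52^16 ≡ 25^2 = 625 ≡ 80
52^32 ≡ 80^2 = 6400 ≡ 78
52^64 ≡ 78^2 = 6084 ≡ 89
87 = 64 + 16 + 4 + 2 + 1, so 52^87 ≡ 89·80·5·88·52 ≡ 86 (mod 109)
45·86 = 3870 ≡ 55 (mod 109)
2 ≠ 55, so verification fails.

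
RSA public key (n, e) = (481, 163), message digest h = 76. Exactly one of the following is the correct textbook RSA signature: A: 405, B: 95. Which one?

A

Candidate A: 405^2 = 164025 ≡ 4; 405^4 ≡ 4^2 = 16; 405^8 ≡ 16^2 = 256; 405^16 ≡ 256^2 = 65536 ≡ 120; 405^32 ≡ 120^2 = 14400 ≡ 451; 405^64 ≡ 451^2 = 203401 ≡ 419; 405^128 ≡ 419^2 = 175561 ≡ 477; 163 = 128 + 32 + 2 + 1, so 405^163 ≡ 477·451·4·405 ≡ 76 (mod 481)
  → matches h = 76
Candidate B: 95^2 = 9025 ≡ 367; 95^4 ≡ 367^2 = 134689 ≡ 9; 95^8 ≡ 9^2 = 81; 95^16 ≡ 81^2 = 6561 ≡ 308; 95^32 ≡ 308^2 = 94864 ≡ 107; 95^64 ≡ 107^2 = 11449 ≡ 386; 95^128 ≡ 386^2 = 148996 ≡ 367; 163 = 128 + 32 + 2 + 1, so 95^163 ≡ 367·107·367·95 ≡ 95 (mod 481)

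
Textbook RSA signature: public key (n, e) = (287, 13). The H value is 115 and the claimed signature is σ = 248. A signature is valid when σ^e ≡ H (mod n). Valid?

yes

Squares mod 287: σ^1≡248, σ^2≡86, σ^4≡221, σ^8≡51
13 = 8 + 4 + 1, so σ^13 ≡ 51·221·248 ≡ 115 (mod 287)
σ^13 mod 287 = 115 matches H.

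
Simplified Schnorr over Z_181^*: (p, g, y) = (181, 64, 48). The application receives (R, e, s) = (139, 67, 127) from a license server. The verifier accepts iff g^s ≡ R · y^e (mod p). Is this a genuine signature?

g^s mod p:
64^127 mod 181 = 156
R · y^e mod p:
48^67 mod 181 = 48
139·48 = 6672 ≡ 156 (mod 181)
156 ≡ 156 (mod 181); signature holds.

genuine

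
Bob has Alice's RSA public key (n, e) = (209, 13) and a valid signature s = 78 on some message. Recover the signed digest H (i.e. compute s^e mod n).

s^2 ≡ 78^2 = 6084 ≡ 23
s^4 ≡ 23^2 = 529 ≡ 111
s^8 ≡ 111^2 = 12321 ≡ 199
13 = 8 + 4 + 1, so s^13 ≡ 199·111·78 ≡ 155 (mod 209)

155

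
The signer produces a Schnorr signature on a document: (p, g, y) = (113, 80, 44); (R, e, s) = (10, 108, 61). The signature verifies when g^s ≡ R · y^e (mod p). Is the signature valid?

valid

g^s mod p:
80^2 = 6400 ≡ 72
80^4 ≡ 72^2 = 5184 ≡ 99
80^8 ≡ 99^2 = 9801 ≡ 83
80^16 ≡ 83^2 = 6889 ≡ 109
80^32 ≡ 109^2 = 11881 ≡ 16
61 = 32 + 16 + 8 + 4 + 1, so 80^61 ≡ 16·109·83·99·80 ≡ 103 (mod 113)
R · y^e mod p:
44^2 = 1936 ≡ 15
44^4 ≡ 15^2 = 225 ≡ 112
44^8 ≡ 112^2 = 12544 ≡ 1
44^16 ≡ 1^2 = 1
44^32 ≡ 1^2 = 1
44^64 ≡ 1^2 = 1
108 = 64 + 32 + 8 + 4, so 44^108 ≡ 1·1·1·112 ≡ 112 (mod 113)
10·112 = 1120 ≡ 103 (mod 113)
103 ≡ 103 (mod 113); signature holds.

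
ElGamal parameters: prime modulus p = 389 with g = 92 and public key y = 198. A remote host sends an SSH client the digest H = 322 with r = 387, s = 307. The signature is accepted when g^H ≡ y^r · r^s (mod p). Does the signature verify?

verifies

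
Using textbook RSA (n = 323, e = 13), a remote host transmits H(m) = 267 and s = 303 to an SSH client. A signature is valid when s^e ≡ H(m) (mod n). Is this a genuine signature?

s^2 ≡ 303^2 = 91809 ≡ 77
s^4 ≡ 77^2 = 5929 ≡ 115
s^8 ≡ 115^2 = 13225 ≡ 305
13 = 8 + 4 + 1, so s^13 ≡ 305·115·303 ≡ 56 (mod 323)
56 ≠ 267, so verification fails.

forged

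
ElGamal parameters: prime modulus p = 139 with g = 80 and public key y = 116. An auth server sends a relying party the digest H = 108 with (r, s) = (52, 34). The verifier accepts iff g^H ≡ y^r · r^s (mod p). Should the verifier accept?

Left side g^H mod p:
Squares mod 139: 80^1≡80, 80^2≡6, 80^4≡36, 80^8≡45, 80^16≡79, 80^32≡125, 80^64≡57
108 = 64 + 32 + 8 + 4, so 80^108 ≡ 57·125·45·36 ≡ 79 (mod 139)
Right side y^r · r^s mod p:
Squares mod 139: 116^1≡116, 116^2≡112, 116^4≡34, 116^8≡44, 116^16≡129, 116^32≡100
52 = 32 + 16 + 4, so 116^52 ≡ 100·129·34 ≡ 55 (mod 139)
Squares mod 139: 52^1≡52, 52^2≡63, 52^4≡77, 52^8≡91, 52^16≡80, 52^32≡6
34 = 32 + 2, so 52^34 ≡ 6·63 ≡ 100 (mod 139)
55·100 = 5500 ≡ 79 (mod 139)
79 ≡ 79 (mod 139), so the signature is genuine.

accept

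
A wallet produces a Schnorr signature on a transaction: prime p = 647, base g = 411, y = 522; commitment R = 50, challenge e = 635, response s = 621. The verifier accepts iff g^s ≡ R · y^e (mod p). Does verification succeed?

passes

g^s mod p:
411^2 = 168921 ≡ 54
411^4 ≡ 54^2 = 2916 ≡ 328
411^8 ≡ 328^2 = 107584 ≡ 182
411^16 ≡ 182^2 = 33124 ≡ 127
411^32 ≡ 127^2 = 16129 ≡ 601
411^64 ≡ 601^2 = 361201 ≡ 175
411^128 ≡ 175^2 = 30625 ≡ 216
411^256 ≡ 216^2 = 46656 ≡ 72
411^512 ≡ 72^2 = 5184 ≡ 8
621 = 512 + 64 + 32 + 8 + 4 + 1, so 411^621 ≡ 8·175·601·182·328·411 ≡ 234 (mod 647)
R · y^e mod p:
522^2 = 272484 ≡ 97
522^4 ≡ 97^2 = 9409 ≡ 351
522^8 ≡ 351^2 = 123201 ≡ 271
522^16 ≡ 271^2 = 73441 ≡ 330
522^32 ≡ 330^2 = 108900 ≡ 204
522^64 ≡ 204^2 = 41616 ≡ 208
522^128 ≡ 208^2 = 43264 ≡ 562
522^256 ≡ 562^2 = 315844 ≡ 108
522^512 ≡ 108^2 = 11664 ≡ 18
635 = 512 + 64 + 32 + 16 + 8 + 2 + 1, so 522^635 ≡ 18·208·204·330·271·97·522 ≡ 367 (mod 647)
50·367 = 18350 ≡ 234 (mod 647)
234 ≡ 234 (mod 647); signature holds.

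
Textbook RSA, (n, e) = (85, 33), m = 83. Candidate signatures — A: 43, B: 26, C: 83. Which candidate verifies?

C

Candidate A: Squares mod 85: 43^1≡43, 43^2≡64, 43^4≡16, 43^8≡1, 43^16≡1, 43^32≡1; 33 = 32 + 1, so 43^33 ≡ 1·43 ≡ 43 (mod 85)
Candidate B: Squares mod 85: 26^1≡26, 26^2≡81, 26^4≡16, 26^8≡1, 26^16≡1, 26^32≡1; 33 = 32 + 1, so 26^33 ≡ 1·26 ≡ 26 (mod 85)
Candidate C: Squares mod 85: 83^1≡83, 83^2≡4, 83^4≡16, 83^8≡1, 83^16≡1, 83^32≡1; 33 = 32 + 1, so 83^33 ≡ 1·83 ≡ 83 (mod 85)
  → matches m = 83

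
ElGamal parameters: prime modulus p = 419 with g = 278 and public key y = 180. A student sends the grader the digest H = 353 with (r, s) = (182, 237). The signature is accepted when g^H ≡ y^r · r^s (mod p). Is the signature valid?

Left side g^H mod p:
278^2 = 77284 ≡ 188
278^4 ≡ 188^2 = 35344 ≡ 148
278^8 ≡ 148^2 = 21904 ≡ 116
278^16 ≡ 116^2 = 13456 ≡ 48
278^32 ≡ 48^2 = 2304 ≡ 209
278^64 ≡ 209^2 = 43681 ≡ 105
278^128 ≡ 105^2 = 11025 ≡ 131
278^256 ≡ 131^2 = 17161 ≡ 401
353 = 256 + 64 + 32 + 1, so 278^353 ≡ 401·105·209·278 ≡ 416 (mod 419)
Right side y^r · r^s mod p:
180^2 = 32400 ≡ 137
180^4 ≡ 137^2 = 18769 ≡ 333
180^8 ≡ 333^2 = 110889 ≡ 273
180^16 ≡ 273^2 = 74529 ≡ 366
180^32 ≡ 366^2 = 133956 ≡ 295
180^64 ≡ 295^2 = 87025 ≡ 292
180^128 ≡ 292^2 = 85264 ≡ 207
182 = 128 + 32 + 16 + 4 + 2, so 180^182 ≡ 207·295·366·333·137 ≡ 260 (mod 419)
182^2 = 33124 ≡ 23
182^4 ≡ 23^2 = 529 ≡ 110
182^8 ≡ 110^2 = 12100 ≡ 368
182^16 ≡ 368^2 = 135424 ≡ 87
182^32 ≡ 87^2 = 7569 ≡ 27
182^64 ≡ 27^2 = 729 ≡ 310
182^128 ≡ 310^2 = 96100 ≡ 149
237 = 128 + 64 + 32 + 8 + 4 + 1, so 182^237 ≡ 149·310·27·368·110·182 ≡ 354 (mod 419)
260·354 = 92040 ≡ 279 (mod 419)
416 ≠ 279, so verification fails.

invalid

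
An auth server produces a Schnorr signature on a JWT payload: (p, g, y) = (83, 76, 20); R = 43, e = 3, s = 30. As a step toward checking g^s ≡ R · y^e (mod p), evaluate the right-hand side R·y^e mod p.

48

20^2 = 400 ≡ 68
3 = 2 + 1, so 20^3 ≡ 68·20 ≡ 32 (mod 83)
R · y^e ≡ 43·32 = 1376 ≡ 48 (mod 83)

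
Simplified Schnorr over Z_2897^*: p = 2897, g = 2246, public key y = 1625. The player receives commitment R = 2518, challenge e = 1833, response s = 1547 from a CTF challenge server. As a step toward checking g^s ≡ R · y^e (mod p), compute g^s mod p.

1043

2246^2 = 5044516 ≡ 839
2246^4 ≡ 839^2 = 703921 ≡ 2847
2246^8 ≡ 2847^2 = 8105409 ≡ 2500
2246^16 ≡ 2500^2 = 6250000 ≡ 1171
2246^32 ≡ 1171^2 = 1371241 ≡ 960
2246^64 ≡ 960^2 = 921600 ≡ 354
2246^128 ≡ 354^2 = 125316 ≡ 745
2246^256 ≡ 745^2 = 555025 ≡ 1698
2246^512 ≡ 1698^2 = 2883204 ≡ 689
2246^1024 ≡ 689^2 = 474721 ≡ 2510
1547 = 1024 + 512 + 8 + 2 + 1, so 2246^1547 ≡ 2510·689·2500·839·2246 ≡ 1043 (mod 2897)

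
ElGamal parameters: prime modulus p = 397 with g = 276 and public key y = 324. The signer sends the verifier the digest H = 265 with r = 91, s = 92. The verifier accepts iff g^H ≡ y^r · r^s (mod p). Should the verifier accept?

Left side g^H mod p:
Squares mod 397: 276^1≡276, 276^2≡349, 276^4≡319, 276^8≡129, 276^16≡364, 276^32≡295, 276^64≡82, 276^128≡372, 276^256≡228
265 = 256 + 8 + 1, so 276^265 ≡ 228·129·276 ≡ 253 (mod 397)
Right side y^r · r^s mod p:
Squares mod 397: 324^1≡324, 324^2≡168, 324^4≡37, 324^8≡178, 324^16≡321, 324^32≡218, 324^64≡281
91 = 64 + 16 + 8 + 2 + 1, so 324^91 ≡ 281·321·178·168·324 ≡ 368 (mod 397)
Squares mod 397: 91^1≡91, 91^2≡341, 91^4≡357, 91^8≡12, 91^16≡144, 91^32≡92, 91^64≡127
92 = 64 + 16 + 8 + 4, so 91^92 ≡ 127·144·12·357 ≡ 224 (mod 397)
368·224 = 82432 ≡ 253 (mod 397)
253 ≡ 253 (mod 397), so the signature is genuine.

accept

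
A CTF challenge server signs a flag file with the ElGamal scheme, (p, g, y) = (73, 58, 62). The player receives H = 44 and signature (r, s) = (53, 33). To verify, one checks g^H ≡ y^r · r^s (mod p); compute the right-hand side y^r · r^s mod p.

18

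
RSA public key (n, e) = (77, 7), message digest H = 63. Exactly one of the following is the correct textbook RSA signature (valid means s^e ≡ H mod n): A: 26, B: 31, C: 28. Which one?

C

Candidate A: Squares mod 77: 26^1≡26, 26^2≡60, 26^4≡58; 7 = 4 + 2 + 1, so 26^7 ≡ 58·60·26 ≡ 5 (mod 77)
Candidate B: Squares mod 77: 31^1≡31, 31^2≡37, 31^4≡60; 7 = 4 + 2 + 1, so 31^7 ≡ 60·37·31 ≡ 59 (mod 77)
Candidate C: Squares mod 77: 28^1≡28, 28^2≡14, 28^4≡42; 7 = 4 + 2 + 1, so 28^7 ≡ 42·14·28 ≡ 63 (mod 77)
  → matches H = 63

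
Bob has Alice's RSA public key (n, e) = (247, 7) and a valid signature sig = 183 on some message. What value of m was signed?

sig^7 mod 247 = 183

183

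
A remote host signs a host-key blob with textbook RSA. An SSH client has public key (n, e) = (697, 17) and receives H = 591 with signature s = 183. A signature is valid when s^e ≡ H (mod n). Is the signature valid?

s^17 mod 697 = 591
Since 591 equals the digest 591, verification succeeds.

valid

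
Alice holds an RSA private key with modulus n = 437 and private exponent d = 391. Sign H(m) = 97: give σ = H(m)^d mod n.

383

(H(m))^2 ≡ 97^2 = 9409 ≡ 232
(H(m))^4 ≡ 232^2 = 53824 ≡ 73
(H(m))^8 ≡ 73^2 = 5329 ≡ 85
(H(m))^16 ≡ 85^2 = 7225 ≡ 233
(H(m))^32 ≡ 233^2 = 54289 ≡ 101
(H(m))^64 ≡ 101^2 = 10201 ≡ 150
(H(m))^128 ≡ 150^2 = 22500 ≡ 213
(H(m))^256 ≡ 213^2 = 45369 ≡ 358
391 = 256 + 128 + 4 + 2 + 1, so (H(m))^391 ≡ 358·213·73·232·97 ≡ 383 (mod 437)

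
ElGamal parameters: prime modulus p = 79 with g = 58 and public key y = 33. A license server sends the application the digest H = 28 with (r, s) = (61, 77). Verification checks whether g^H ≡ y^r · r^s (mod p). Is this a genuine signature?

Left side g^H mod p:
58^2 = 3364 ≡ 46
58^4 ≡ 46^2 = 2116 ≡ 62
58^8 ≡ 62^2 = 3844 ≡ 52
58^16 ≡ 52^2 = 2704 ≡ 18
28 = 16 + 8 + 4, so 58^28 ≡ 18·52·62 ≡ 46 (mod 79)
Right side y^r · r^s mod p:
33^2 = 1089 ≡ 62
33^4 ≡ 62^2 = 3844 ≡ 52
33^8 ≡ 52^2 = 2704 ≡ 18
33^16 ≡ 18^2 = 324 ≡ 8
33^32 ≡ 8^2 = 64
61 = 32 + 16 + 8 + 4 + 1, so 33^61 ≡ 64·8·18·52·33 ≡ 41 (mod 79)
61^2 = 3721 ≡ 8
61^4 ≡ 8^2 = 64
61^8 ≡ 64^2 = 4096 ≡ 67
61^16 ≡ 67^2 = 4489 ≡ 65
61^32 ≡ 65^2 = 4225 ≡ 38
61^64 ≡ 38^2 = 1444 ≡ 22
77 = 64 + 8 + 4 + 1, so 61^77 ≡ 22·67·64·61 ≡ 57 (mod 79)
41·57 = 2337 ≡ 46 (mod 79)
46 ≡ 46 (mod 79), so the signature is genuine.

genuine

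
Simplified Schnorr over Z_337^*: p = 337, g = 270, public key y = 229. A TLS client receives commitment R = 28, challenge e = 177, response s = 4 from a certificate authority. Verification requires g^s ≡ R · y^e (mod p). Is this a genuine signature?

g^s mod p:
270^2 = 72900 ≡ 108
270^4 ≡ 108^2 = 11664 ≡ 206
R · y^e mod p:
229^2 = 52441 ≡ 206
229^4 ≡ 206^2 = 42436 ≡ 311
229^8 ≡ 311^2 = 96721 ≡ 2
229^16 ≡ 2^2 = 4
229^32 ≡ 4^2 = 16
229^64 ≡ 16^2 = 256
229^128 ≡ 256^2 = 65536 ≡ 158
177 = 128 + 32 + 16 + 1, so 229^177 ≡ 158·16·4·229 ≡ 121 (mod 337)
28·121 = 3388 ≡ 18 (mod 337)
206 ≠ 18; the check fails.

forged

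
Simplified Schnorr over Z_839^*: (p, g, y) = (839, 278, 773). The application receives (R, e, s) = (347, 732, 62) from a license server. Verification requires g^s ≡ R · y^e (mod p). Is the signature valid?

invalid

g^s mod p:
278^2 = 77284 ≡ 96
278^4 ≡ 96^2 = 9216 ≡ 826
278^8 ≡ 826^2 = 682276 ≡ 169
278^16 ≡ 169^2 = 28561 ≡ 35
278^32 ≡ 35^2 = 1225 ≡ 386
62 = 32 + 16 + 8 + 4 + 2, so 278^62 ≡ 386·35·169·826·96 ≡ 748 (mod 839)
R · y^e mod p:
773^2 = 597529 ≡ 161
773^4 ≡ 161^2 = 25921 ≡ 751
773^8 ≡ 751^2 = 564001 ≡ 193
773^16 ≡ 193^2 = 37249 ≡ 333
773^32 ≡ 333^2 = 110889 ≡ 141
773^64 ≡ 141^2 = 19881 ≡ 584
773^128 ≡ 584^2 = 341056 ≡ 422
773^256 ≡ 422^2 = 178084 ≡ 216
773^512 ≡ 216^2 = 46656 ≡ 511
732 = 512 + 128 + 64 + 16 + 8 + 4, so 773^732 ≡ 511·422·584·333·193·751 ≡ 69 (mod 839)
347·69 = 23943 ≡ 451 (mod 839)
748 ≠ 451; the check fails.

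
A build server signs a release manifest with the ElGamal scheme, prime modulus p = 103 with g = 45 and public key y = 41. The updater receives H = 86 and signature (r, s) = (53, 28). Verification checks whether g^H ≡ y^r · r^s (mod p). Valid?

yes

Left side g^H mod p:
45^86 mod 103 = 55
Right side y^r · r^s mod p:
41^53 mod 103 = 33
53^28 mod 103 = 36
33·36 = 1188 ≡ 55 (mod 103)
55 ≡ 55 (mod 103), so the signature is genuine.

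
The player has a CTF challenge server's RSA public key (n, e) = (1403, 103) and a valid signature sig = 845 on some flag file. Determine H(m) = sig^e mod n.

sig^2 ≡ 845^2 = 714025 ≡ 1301
sig^4 ≡ 1301^2 = 1692601 ≡ 583
sig^8 ≡ 583^2 = 339889 ≡ 363
sig^16 ≡ 363^2 = 131769 ≡ 1290
sig^32 ≡ 1290^2 = 1664100 ≡ 142
sig^64 ≡ 142^2 = 20164 ≡ 522
103 = 64 + 32 + 4 + 2 + 1, so sig^103 ≡ 522·142·583·1301·845 ≡ 613 (mod 1403)

613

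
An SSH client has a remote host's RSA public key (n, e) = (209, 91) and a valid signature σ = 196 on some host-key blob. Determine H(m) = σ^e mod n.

196

Squares mod 209: σ^1≡196, σ^2≡169, σ^4≡137, σ^8≡168, σ^16≡9, σ^32≡81, σ^64≡82
91 = 64 + 16 + 8 + 2 + 1, so σ^91 ≡ 82·9·168·169·196 ≡ 196 (mod 209)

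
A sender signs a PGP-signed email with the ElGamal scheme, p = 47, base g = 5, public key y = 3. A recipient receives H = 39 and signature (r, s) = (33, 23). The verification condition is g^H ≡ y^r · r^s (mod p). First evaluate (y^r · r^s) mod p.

3^2 = 9
3^4 ≡ 9^2 = 81 ≡ 34
3^8 ≡ 34^2 = 1156 ≡ 28
3^16 ≡ 28^2 = 784 ≡ 32
3^32 ≡ 32^2 = 1024 ≡ 37
33 = 32 + 1, so 3^33 ≡ 37·3 ≡ 17 (mod 47)
33^2 = 1089 ≡ 8
33^4 ≡ 8^2 = 64 ≡ 17
33^8 ≡ 17^2 = 289 ≡ 7
33^16 ≡ 7^2 = 49 ≡ 2
23 = 16 + 4 + 2 + 1, so 33^23 ≡ 2·17·8·33 ≡ 46 (mod 47)
y^r · r^s ≡ 17·46 = 782 ≡ 30 (mod 47)

30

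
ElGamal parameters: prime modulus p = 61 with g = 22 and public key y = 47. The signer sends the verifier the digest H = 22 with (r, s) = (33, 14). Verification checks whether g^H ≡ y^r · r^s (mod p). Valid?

no

Left side g^H mod p:
22^22 mod 61 = 56
Right side y^r · r^s mod p:
47^33 mod 61 = 1
33^14 mod 61 = 41
1·41 = 41 ≡ 41 (mod 61)
56 ≠ 41, so verification fails.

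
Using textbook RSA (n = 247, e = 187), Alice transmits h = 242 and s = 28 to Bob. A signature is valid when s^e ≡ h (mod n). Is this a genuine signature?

forged

Squares mod 247: s^1≡28, s^2≡43, s^4≡120, s^8≡74, s^16≡42, s^32≡35, s^64≡237, s^128≡100
187 = 128 + 32 + 16 + 8 + 2 + 1, so s^187 ≡ 100·35·42·74·43·28 ≡ 232 (mod 247)
232 ≠ 242, so verification fails.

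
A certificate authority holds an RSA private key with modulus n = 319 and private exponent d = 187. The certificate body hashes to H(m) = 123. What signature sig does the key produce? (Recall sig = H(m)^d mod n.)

161

Squares mod 319: (H(m))^1≡123, (H(m))^2≡136, (H(m))^4≡313, (H(m))^8≡36, (H(m))^16≡20, (H(m))^32≡81, (H(m))^64≡181, (H(m))^128≡223
187 = 128 + 32 + 16 + 8 + 2 + 1, so (H(m))^187 ≡ 223·81·20·36·136·123 ≡ 161 (mod 319)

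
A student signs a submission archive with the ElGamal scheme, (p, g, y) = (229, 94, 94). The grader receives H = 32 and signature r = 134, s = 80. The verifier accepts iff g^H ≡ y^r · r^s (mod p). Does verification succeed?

fails

Left side g^H mod p:
Squares mod 229: 94^1≡94, 94^2≡134, 94^4≡94, 94^8≡134, 94^16≡94, 94^32≡134
94^32 ≡ 134 (mod 229)
Right side y^r · r^s mod p:
Squares mod 229: 94^1≡94, 94^2≡134, 94^4≡94, 94^8≡134, 94^16≡94, 94^32≡134, 94^64≡94, 94^128≡134
134 = 128 + 4 + 2, so 94^134 ≡ 134·94·134 ≡ 134 (mod 229)
Squares mod 229: 134^1≡134, 134^2≡94, 134^4≡134, 134^8≡94, 134^16≡134, 134^32≡94, 134^64≡134
80 = 64 + 16, so 134^80 ≡ 134·134 ≡ 94 (mod 229)
134·94 = 12596 ≡ 1 (mod 229)
134 ≠ 1, so verification fails.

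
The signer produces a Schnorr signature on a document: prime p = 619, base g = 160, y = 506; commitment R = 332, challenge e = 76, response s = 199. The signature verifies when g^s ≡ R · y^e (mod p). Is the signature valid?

valid

g^s mod p:
160^2 = 25600 ≡ 221
160^4 ≡ 221^2 = 48841 ≡ 559
160^8 ≡ 559^2 = 312481 ≡ 505
160^16 ≡ 505^2 = 255025 ≡ 616
160^32 ≡ 616^2 = 379456 ≡ 9
160^64 ≡ 9^2 = 81
160^128 ≡ 81^2 = 6561 ≡ 371
199 = 128 + 64 + 4 + 2 + 1, so 160^199 ≡ 371·81·559·221·160 ≡ 509 (mod 619)
R · y^e mod p:
506^2 = 256036 ≡ 389
506^4 ≡ 389^2 = 151321 ≡ 285
506^8 ≡ 285^2 = 81225 ≡ 136
506^16 ≡ 136^2 = 18496 ≡ 545
506^32 ≡ 545^2 = 297025 ≡ 524
506^64 ≡ 524^2 = 274576 ≡ 359
76 = 64 + 8 + 4, so 506^76 ≡ 359·136·285 ≡ 339 (mod 619)
332·339 = 112548 ≡ 509 (mod 619)
509 ≡ 509 (mod 619); signature holds.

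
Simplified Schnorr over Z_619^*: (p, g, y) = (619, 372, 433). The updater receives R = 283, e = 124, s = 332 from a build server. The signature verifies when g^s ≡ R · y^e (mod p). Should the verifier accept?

accept

g^s mod p:
Squares mod 619: 372^1≡372, 372^2≡347, 372^4≡323, 372^8≡337, 372^16≡292, 372^32≡461, 372^64≡204, 372^128≡143, 372^256≡22
332 = 256 + 64 + 8 + 4, so 372^332 ≡ 22·204·337·323 ≡ 441 (mod 619)
R · y^e mod p:
Squares mod 619: 433^1≡433, 433^2≡551, 433^4≡291, 433^8≡497, 433^16≡28, 433^32≡165, 433^64≡608
124 = 64 + 32 + 16 + 8 + 4, so 433^124 ≡ 608·165·28·497·291 ≡ 579 (mod 619)
283·579 = 163857 ≡ 441 (mod 619)
441 ≡ 441 (mod 619); signature holds.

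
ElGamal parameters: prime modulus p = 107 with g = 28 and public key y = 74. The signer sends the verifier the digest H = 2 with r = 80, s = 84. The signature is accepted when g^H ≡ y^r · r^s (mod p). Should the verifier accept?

Left side g^H mod p:
28^2 = 784 ≡ 35
Right side y^r · r^s mod p:
74^2 = 5476 ≡ 19
74^4 ≡ 19^2 = 361 ≡ 40
74^8 ≡ 40^2 = 1600 ≡ 102
74^16 ≡ 102^2 = 10404 ≡ 25
74^32 ≡ 25^2 = 625 ≡ 90
74^64 ≡ 90^2 = 8100 ≡ 75
80 = 64 + 16, so 74^80 ≡ 75·25 ≡ 56 (mod 107)
80^2 = 6400 ≡ 87
80^4 ≡ 87^2 = 7569 ≡ 79
80^8 ≡ 79^2 = 6241 ≡ 35
80^16 ≡ 35^2 = 1225 ≡ 48
80^32 ≡ 48^2 = 2304 ≡ 57
80^64 ≡ 57^2 = 3249 ≡ 39
84 = 64 + 16 + 4, so 80^84 ≡ 39·48·79 ≡ 14 (mod 107)
56·14 = 784 ≡ 35 (mod 107)
35 ≡ 35 (mod 107), so the signature is genuine.

accept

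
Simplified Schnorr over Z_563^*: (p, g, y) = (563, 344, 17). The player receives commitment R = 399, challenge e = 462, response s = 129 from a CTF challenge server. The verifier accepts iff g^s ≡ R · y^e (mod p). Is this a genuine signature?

g^s mod p:
344^2 = 118336 ≡ 106
344^4 ≡ 106^2 = 11236 ≡ 539
344^8 ≡ 539^2 = 290521 ≡ 13
344^16 ≡ 13^2 = 169
344^32 ≡ 169^2 = 28561 ≡ 411
344^64 ≡ 411^2 = 168921 ≡ 21
344^128 ≡ 21^2 = 441
129 = 128 + 1, so 344^129 ≡ 441·344 ≡ 257 (mod 563)
R · y^e mod p:
17^2 = 289
17^4 ≡ 289^2 = 83521 ≡ 197
17^8 ≡ 197^2 = 38809 ≡ 525
17^16 ≡ 525^2 = 275625 ≡ 318
17^32 ≡ 318^2 = 101124 ≡ 347
17^64 ≡ 347^2 = 120409 ≡ 490
17^128 ≡ 490^2 = 240100 ≡ 262
17^256 ≡ 262^2 = 68644 ≡ 521
462 = 256 + 128 + 64 + 8 + 4 + 2, so 17^462 ≡ 521·262·490·525·197·289 ≡ 558 (mod 563)
399·558 = 222642 ≡ 257 (mod 563)
257 ≡ 257 (mod 563); signature holds.

genuine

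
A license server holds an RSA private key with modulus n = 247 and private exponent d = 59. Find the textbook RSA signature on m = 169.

Squares mod 247: m^1≡169, m^2≡156, m^4≡130, m^8≡104, m^16≡195, m^32≡234
59 = 32 + 16 + 8 + 2 + 1, so m^59 ≡ 234·195·104·156·169 ≡ 234 (mod 247)

234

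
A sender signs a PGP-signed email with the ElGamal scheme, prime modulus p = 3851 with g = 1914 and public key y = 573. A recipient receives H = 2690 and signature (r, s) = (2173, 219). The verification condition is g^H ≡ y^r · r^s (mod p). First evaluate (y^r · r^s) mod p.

573^2 = 328329 ≡ 994
573^4 ≡ 994^2 = 988036 ≡ 2180
573^8 ≡ 2180^2 = 4752400 ≡ 266
573^16 ≡ 266^2 = 70756 ≡ 1438
573^32 ≡ 1438^2 = 2067844 ≡ 3708
573^64 ≡ 3708^2 = 13749264 ≡ 1194
573^128 ≡ 1194^2 = 1425636 ≡ 766
573^256 ≡ 766^2 = 586756 ≡ 1404
573^512 ≡ 1404^2 = 1971216 ≡ 3355
573^1024 ≡ 3355^2 = 11256025 ≡ 3403
573^2048 ≡ 3403^2 = 11580409 ≡ 452
2173 = 2048 + 64 + 32 + 16 + 8 + 4 + 1, so 573^2173 ≡ 452·1194·3708·1438·266·2180·573 ≡ 3393 (mod 3851)
2173^2 = 4721929 ≡ 603
2173^4 ≡ 603^2 = 363609 ≡ 1615
2173^8 ≡ 1615^2 = 2608225 ≡ 1098
2173^16 ≡ 1098^2 = 1205604 ≡ 241
2173^32 ≡ 241^2 = 58081 ≡ 316
2173^64 ≡ 316^2 = 99856 ≡ 3581
2173^128 ≡ 3581^2 = 12823561 ≡ 3582
219 = 128 + 64 + 16 + 8 + 2 + 1, so 2173^219 ≡ 3582·3581·241·1098·603·2173 ≡ 3368 (mod 3851)
y^r · r^s ≡ 3393·3368 = 11427624 ≡ 1707 (mod 3851)

1707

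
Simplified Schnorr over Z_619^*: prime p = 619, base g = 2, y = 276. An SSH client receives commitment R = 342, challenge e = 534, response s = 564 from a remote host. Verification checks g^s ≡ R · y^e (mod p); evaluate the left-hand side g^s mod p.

406

Squares mod 619: 2^1≡2, 2^2≡4, 2^4≡16, 2^8≡256, 2^16≡541, 2^32≡513, 2^64≡94, 2^128≡170, 2^256≡426, 2^512≡109
564 = 512 + 32 + 16 + 4, so 2^564 ≡ 109·513·541·16 ≡ 406 (mod 619)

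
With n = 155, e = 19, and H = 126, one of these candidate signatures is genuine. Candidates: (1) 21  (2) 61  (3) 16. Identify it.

Candidate 1: 21^19 mod 155 = 106
Candidate 2: 61^19 mod 155 = 61
Candidate 3: 16^19 mod 155 = 126
  → matches H = 126

3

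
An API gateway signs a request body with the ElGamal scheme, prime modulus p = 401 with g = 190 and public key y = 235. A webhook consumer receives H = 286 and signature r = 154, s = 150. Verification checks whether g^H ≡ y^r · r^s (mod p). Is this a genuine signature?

Left side g^H mod p:
190^2 = 36100 ≡ 10
190^4 ≡ 10^2 = 100
190^8 ≡ 100^2 = 10000 ≡ 376
190^16 ≡ 376^2 = 141376 ≡ 224
190^32 ≡ 224^2 = 50176 ≡ 51
190^64 ≡ 51^2 = 2601 ≡ 195
190^128 ≡ 195^2 = 38025 ≡ 331
190^256 ≡ 331^2 = 109561 ≡ 88
286 = 256 + 16 + 8 + 4 + 2, so 190^286 ≡ 88·224·376·100·10 ≡ 128 (mod 401)
Right side y^r · r^s mod p:
235^2 = 55225 ≡ 288
235^4 ≡ 288^2 = 82944 ≡ 338
235^8 ≡ 338^2 = 114244 ≡ 360
235^16 ≡ 360^2 = 129600 ≡ 77
235^32 ≡ 77^2 = 5929 ≡ 315
235^64 ≡ 315^2 = 99225 ≡ 178
235^128 ≡ 178^2 = 31684 ≡ 5
154 = 128 + 16 + 8 + 2, so 235^154 ≡ 5·77·360·288 ≡ 57 (mod 401)
154^2 = 23716 ≡ 57
154^4 ≡ 57^2 = 3249 ≡ 41
154^8 ≡ 41^2 = 1681 ≡ 77
154^16 ≡ 77^2 = 5929 ≡ 315
154^32 ≡ 315^2 = 99225 ≡ 178
154^64 ≡ 178^2 = 31684 ≡ 5
154^128 ≡ 5^2 = 25
150 = 128 + 16 + 4 + 2, so 154^150 ≡ 25·315·41·57 ≡ 381 (mod 401)
57·381 = 21717 ≡ 63 (mod 401)
128 ≠ 63, so verification fails.

forged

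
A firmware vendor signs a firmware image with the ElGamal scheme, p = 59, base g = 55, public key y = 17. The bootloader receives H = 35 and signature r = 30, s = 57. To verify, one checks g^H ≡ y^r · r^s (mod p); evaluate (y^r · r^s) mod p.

34

17^30 mod 59 = 17
30^57 mod 59 = 2
y^r · r^s ≡ 17·2 = 34 ≡ 34 (mod 59)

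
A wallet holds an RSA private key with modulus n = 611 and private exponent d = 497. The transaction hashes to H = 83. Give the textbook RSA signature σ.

538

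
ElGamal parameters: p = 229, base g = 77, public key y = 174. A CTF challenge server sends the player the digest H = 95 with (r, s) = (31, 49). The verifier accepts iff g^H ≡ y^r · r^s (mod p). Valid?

Left side g^H mod p:
77^2 = 5929 ≡ 204
77^4 ≡ 204^2 = 41616 ≡ 167
77^8 ≡ 167^2 = 27889 ≡ 180
77^16 ≡ 180^2 = 32400 ≡ 111
77^32 ≡ 111^2 = 12321 ≡ 184
77^64 ≡ 184^2 = 33856 ≡ 193
95 = 64 + 16 + 8 + 4 + 2 + 1, so 77^95 ≡ 193·111·180·167·204·77 ≡ 140 (mod 229)
Right side y^r · r^s mod p:
174^2 = 30276 ≡ 48
174^4 ≡ 48^2 = 2304 ≡ 14
174^8 ≡ 14^2 = 196
174^16 ≡ 196^2 = 38416 ≡ 173
31 = 16 + 8 + 4 + 2 + 1, so 174^31 ≡ 173·196·14·48·174 ≡ 147 (mod 229)
31^2 = 961 ≡ 45
31^4 ≡ 45^2 = 2025 ≡ 193
31^8 ≡ 193^2 = 37249 ≡ 151
31^16 ≡ 151^2 = 22801 ≡ 130
31^32 ≡ 130^2 = 16900 ≡ 183
49 = 32 + 16 + 1, so 31^49 ≡ 183·130·31 ≡ 110 (mod 229)
147·110 = 16170 ≡ 140 (mod 229)
140 ≡ 140 (mod 229), so the signature is genuine.

yes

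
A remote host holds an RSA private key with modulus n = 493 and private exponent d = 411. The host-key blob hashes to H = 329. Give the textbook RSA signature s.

311

H^411 mod 493 = 311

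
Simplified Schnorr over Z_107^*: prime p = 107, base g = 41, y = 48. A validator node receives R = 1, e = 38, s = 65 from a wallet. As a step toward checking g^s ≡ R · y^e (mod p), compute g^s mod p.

41^2 = 1681 ≡ 76
41^4 ≡ 76^2 = 5776 ≡ 105
41^8 ≡ 105^2 = 11025 ≡ 4
41^16 ≡ 4^2 = 16
41^32 ≡ 16^2 = 256 ≡ 42
41^64 ≡ 42^2 = 1764 ≡ 52
65 = 64 + 1, so 41^65 ≡ 52·41 ≡ 99 (mod 107)

99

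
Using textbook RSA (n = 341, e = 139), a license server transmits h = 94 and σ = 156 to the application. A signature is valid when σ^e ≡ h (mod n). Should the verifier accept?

σ^2 ≡ 156^2 = 24336 ≡ 125
σ^4 ≡ 125^2 = 15625 ≡ 280
σ^8 ≡ 280^2 = 78400 ≡ 311
σ^16 ≡ 311^2 = 96721 ≡ 218
σ^32 ≡ 218^2 = 47524 ≡ 125
σ^64 ≡ 125^2 = 15625 ≡ 280
σ^128 ≡ 280^2 = 78400 ≡ 311
139 = 128 + 8 + 2 + 1, so σ^139 ≡ 311·311·125·156 ≡ 94 (mod 341)
σ^139 mod 341 = 94 matches h.

accept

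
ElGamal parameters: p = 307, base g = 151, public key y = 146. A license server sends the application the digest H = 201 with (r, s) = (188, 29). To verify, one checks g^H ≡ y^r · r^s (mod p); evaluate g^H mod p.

151^2 = 22801 ≡ 83
151^4 ≡ 83^2 = 6889 ≡ 135
151^8 ≡ 135^2 = 18225 ≡ 112
151^16 ≡ 112^2 = 12544 ≡ 264
151^32 ≡ 264^2 = 69696 ≡ 7
151^64 ≡ 7^2 = 49
151^128 ≡ 49^2 = 2401 ≡ 252
201 = 128 + 64 + 8 + 1, so 151^201 ≡ 252·49·112·151 ≡ 301 (mod 307)

301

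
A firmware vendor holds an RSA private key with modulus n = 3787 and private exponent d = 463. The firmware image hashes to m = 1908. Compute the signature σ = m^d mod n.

2013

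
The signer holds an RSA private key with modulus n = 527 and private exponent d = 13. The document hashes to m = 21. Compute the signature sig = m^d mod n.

m^13 mod 527 = 208

208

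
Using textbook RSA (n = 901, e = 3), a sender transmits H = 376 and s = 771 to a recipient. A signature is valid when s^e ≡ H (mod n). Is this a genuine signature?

forged

s^2 ≡ 771^2 = 594441 ≡ 682
3 = 2 + 1, so s^3 ≡ 682·771 ≡ 539 (mod 901)
The recovered value 539 does not match the digest 376.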